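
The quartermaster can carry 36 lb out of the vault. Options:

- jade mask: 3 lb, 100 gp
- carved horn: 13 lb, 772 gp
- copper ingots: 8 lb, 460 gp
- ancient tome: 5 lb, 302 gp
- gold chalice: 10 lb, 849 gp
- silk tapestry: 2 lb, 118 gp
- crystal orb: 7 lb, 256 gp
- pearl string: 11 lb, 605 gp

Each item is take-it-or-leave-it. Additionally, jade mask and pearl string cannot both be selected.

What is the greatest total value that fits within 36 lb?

2383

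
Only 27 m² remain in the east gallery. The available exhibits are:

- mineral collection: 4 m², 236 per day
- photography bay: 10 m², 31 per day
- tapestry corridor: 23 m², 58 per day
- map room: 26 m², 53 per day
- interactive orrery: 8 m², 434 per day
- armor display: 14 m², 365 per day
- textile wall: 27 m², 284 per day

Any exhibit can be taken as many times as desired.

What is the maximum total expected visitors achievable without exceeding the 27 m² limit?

1416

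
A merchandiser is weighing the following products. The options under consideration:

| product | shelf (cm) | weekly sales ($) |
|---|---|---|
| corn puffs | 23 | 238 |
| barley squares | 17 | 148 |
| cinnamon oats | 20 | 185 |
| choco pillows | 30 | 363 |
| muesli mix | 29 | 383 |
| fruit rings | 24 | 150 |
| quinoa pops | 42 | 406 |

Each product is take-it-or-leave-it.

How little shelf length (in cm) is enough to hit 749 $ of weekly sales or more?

Minimise cm subject to total weekly sales ≥ 749.
Taking corn puffs + barley squares + muesli mix gives 769 (≥ 749) for 69 cm.
Any bundle with less than 69 cm falls short of 749.

69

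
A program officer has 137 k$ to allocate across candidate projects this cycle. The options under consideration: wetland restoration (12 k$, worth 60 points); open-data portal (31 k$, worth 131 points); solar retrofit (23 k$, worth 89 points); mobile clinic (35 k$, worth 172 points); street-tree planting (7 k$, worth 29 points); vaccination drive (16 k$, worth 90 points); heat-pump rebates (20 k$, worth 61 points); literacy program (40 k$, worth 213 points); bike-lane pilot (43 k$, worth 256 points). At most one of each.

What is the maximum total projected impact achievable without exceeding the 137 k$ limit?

731

Greedy by ratio would take wetland restoration + street-tree planting + vaccination drive + literacy program + bike-lane pilot: 118 k$ used, total 648.
Dropping wetland restoration and street-tree planting frees 19 k$; slotting in mobile clinic (35 k$) lifts the total to 731 at 134 k$.
Next best is wetland restoration + mobile clinic + street-tree planting + literacy program + bike-lane pilot at 730 (137 k$) — short by 1.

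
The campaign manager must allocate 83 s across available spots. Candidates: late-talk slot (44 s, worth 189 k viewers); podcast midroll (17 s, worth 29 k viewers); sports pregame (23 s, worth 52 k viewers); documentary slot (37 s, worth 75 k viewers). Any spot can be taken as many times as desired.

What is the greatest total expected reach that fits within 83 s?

By expected reach per s: late-talk slot 4.30, sports pregame 2.26, documentary slot 2.03 lead.
A density-first pass picks late-talk slot + sports pregame — 241 at 67 s.
Replace sports pregame with documentary slot: the trade gains 23 net, giving 264 at 81 s.

264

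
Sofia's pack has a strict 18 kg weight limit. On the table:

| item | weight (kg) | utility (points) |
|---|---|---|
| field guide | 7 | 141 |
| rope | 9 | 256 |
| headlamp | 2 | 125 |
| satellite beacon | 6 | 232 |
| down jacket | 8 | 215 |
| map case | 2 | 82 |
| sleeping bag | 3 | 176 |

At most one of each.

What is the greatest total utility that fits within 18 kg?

674

Filling by ratio: headlamp + satellite beacon + map case + sleeping bag for 615, with 5 kg left unused.
The 2 kg tied up in map case is better spent on field guide — total rises to 674 (18 kg).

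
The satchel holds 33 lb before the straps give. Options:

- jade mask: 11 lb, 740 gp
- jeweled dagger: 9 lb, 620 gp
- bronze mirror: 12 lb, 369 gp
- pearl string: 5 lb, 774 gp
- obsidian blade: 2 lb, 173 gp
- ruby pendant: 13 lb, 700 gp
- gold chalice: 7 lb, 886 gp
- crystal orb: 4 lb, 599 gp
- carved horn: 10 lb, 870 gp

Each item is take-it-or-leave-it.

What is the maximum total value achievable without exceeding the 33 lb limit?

3323

Density check — pearl string 154.80, crystal orb 149.75, gold chalice 126.57, carved horn 87.00 are the best per lb.
Greedy by ratio would take pearl string + obsidian blade + gold chalice + crystal orb + carved horn: 28 lb used, total 3302.
Replace crystal orb with jeweled dagger: the trade gains 21 net, giving 3323 at 33 lb.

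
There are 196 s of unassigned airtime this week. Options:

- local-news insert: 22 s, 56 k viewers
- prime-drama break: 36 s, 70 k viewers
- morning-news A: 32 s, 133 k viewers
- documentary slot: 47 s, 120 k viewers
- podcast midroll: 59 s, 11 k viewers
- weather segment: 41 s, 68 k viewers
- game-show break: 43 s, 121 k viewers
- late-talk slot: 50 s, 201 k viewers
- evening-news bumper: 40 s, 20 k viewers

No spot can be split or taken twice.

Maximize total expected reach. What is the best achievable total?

631

The ratio ordering already packs tightly: local-news insert + morning-news A + documentary slot + game-show break + late-talk slot, 194 s, 631.
The closest alternative, local-news insert + prime-drama break + morning-news A + game-show break + late-talk slot, reaches only 581.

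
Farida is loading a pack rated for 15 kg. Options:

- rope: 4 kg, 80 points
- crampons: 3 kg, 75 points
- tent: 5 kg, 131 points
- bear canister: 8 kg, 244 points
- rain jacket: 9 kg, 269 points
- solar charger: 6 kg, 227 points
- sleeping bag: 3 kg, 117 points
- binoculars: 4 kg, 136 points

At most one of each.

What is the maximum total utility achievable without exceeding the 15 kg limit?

497

Ranking by ratio (utility/kg): sleeping bag 39.00, solar charger 37.83, binoculars 34.00, bear canister 30.50.
A density-first pass picks solar charger + sleeping bag + binoculars — 480 at 13 kg.
Replace solar charger with bear canister: the trade gains 17 net, giving 497 at 15 kg.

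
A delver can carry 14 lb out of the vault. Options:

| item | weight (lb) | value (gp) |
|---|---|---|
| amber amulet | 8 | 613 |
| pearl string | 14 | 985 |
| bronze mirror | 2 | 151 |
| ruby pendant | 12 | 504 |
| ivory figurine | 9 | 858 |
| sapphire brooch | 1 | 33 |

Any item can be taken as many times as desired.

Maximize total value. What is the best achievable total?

Density check — ivory figurine 95.33, amber amulet 76.62, bronze mirror 75.50, pearl string 70.36 are the best per lb.
The ratio ordering already packs tightly: 2×bronze mirror + ivory figurine + sapphire brooch, 14 lb, 1193.
No other feasible combination exceeds 1193.

1193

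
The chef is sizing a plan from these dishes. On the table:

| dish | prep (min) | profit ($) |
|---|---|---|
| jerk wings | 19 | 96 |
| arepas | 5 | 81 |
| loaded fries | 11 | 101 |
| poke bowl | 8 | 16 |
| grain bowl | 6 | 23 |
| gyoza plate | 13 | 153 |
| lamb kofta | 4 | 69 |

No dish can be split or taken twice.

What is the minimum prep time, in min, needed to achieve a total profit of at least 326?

28

Minimise min subject to total profit ≥ 326.
arepas + grain bowl + gyoza plate + lamb kofta reaches 326 using 28 min.
Below 28 min the best achievable stays under 326.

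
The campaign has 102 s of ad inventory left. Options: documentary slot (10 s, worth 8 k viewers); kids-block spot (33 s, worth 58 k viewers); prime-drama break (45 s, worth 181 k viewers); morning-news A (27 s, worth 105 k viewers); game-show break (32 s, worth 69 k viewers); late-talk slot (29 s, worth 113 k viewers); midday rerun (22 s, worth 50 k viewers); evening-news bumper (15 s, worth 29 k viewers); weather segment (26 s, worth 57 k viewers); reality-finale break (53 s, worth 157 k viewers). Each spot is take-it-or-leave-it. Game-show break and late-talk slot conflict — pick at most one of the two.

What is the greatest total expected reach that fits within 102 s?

399

Density check — prime-drama break 4.02, late-talk slot 3.90, morning-news A 3.89 are the best per s.
Prime-drama break + morning-news A + late-talk slot uses 101 of the 102 s and totals 399.
Runner-up prime-drama break + late-talk slot + weather segment tops out at 351.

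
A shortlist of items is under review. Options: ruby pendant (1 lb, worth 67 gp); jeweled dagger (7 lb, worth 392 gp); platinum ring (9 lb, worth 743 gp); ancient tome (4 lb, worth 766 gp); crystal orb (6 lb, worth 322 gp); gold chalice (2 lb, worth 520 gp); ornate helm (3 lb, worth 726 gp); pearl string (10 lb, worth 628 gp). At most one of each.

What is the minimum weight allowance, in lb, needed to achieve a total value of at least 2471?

Look for the lowest-weight combination reaching 2471.
Taking ruby pendant + jeweled dagger + ancient tome + gold chalice + ornate helm gives 2471 (≥ 2471) for 17 lb.
No combination under 17 lb hits 2471.

17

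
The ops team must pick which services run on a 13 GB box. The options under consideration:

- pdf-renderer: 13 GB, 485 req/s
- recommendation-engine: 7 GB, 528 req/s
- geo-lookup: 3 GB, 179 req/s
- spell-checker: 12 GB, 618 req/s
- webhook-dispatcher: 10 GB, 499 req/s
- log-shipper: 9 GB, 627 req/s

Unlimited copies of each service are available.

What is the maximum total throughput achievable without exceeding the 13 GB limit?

886

The ratio ordering already packs tightly: recommendation-engine + 2×geo-lookup, 13 GB, 886.
That's the maximum — no swap from here does better than 886.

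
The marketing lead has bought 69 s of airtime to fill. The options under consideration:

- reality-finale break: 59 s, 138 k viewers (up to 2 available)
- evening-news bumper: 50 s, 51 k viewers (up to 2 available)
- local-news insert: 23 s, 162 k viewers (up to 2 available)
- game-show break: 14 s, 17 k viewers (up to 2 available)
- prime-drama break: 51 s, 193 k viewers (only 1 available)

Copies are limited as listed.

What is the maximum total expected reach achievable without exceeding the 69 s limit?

Density check — local-news insert 7.04, prime-drama break 3.78, reality-finale break 2.34 are the best per s.
Best packing: 2×local-news insert + game-show break — 60 s, 341 total.

341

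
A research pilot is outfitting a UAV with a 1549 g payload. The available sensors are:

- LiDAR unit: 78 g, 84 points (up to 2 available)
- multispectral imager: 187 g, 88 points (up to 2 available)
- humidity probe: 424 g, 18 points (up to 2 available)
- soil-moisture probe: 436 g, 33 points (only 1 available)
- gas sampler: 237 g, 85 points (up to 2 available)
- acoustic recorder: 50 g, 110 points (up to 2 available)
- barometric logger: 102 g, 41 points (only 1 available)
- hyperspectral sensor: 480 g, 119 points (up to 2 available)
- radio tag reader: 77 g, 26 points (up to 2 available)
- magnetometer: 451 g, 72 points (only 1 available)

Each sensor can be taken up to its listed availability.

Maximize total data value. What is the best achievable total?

835

Ranking by ratio (data value/g): acoustic recorder 2.20, LiDAR unit 1.08, multispectral imager 0.47.
A density-first pass picks 2×LiDAR unit + 2×multispectral imager + 2×gas sampler + 2×acoustic recorder + barometric logger + 2×radio tag reader — 827 at 1360 g.
Dropping gas sampler and radio tag reader frees 314 g; slotting in hyperspectral sensor (480 g) lifts the total to 835 at 1526 g.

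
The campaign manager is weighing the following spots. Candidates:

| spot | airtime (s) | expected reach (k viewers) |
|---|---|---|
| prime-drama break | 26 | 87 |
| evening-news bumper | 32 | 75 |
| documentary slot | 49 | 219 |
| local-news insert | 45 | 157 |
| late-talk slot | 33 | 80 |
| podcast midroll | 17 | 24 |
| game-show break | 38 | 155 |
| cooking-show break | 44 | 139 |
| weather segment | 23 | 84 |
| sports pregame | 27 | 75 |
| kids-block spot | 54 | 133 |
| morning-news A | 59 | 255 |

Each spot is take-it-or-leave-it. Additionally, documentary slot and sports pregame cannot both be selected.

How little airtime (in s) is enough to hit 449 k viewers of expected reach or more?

108

Minimise s subject to total expected reach ≥ 449.
documentary slot + morning-news A: 474 expected reach at 108 s.
No combination under 108 s hits 449.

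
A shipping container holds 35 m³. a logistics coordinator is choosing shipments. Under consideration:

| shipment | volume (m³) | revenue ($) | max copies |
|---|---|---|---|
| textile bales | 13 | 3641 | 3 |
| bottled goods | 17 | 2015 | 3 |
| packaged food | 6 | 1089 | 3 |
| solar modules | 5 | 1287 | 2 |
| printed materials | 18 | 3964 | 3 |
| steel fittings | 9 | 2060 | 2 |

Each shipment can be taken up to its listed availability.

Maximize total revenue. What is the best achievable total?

9342

Greedy by ratio would take 2×textile bales + solar modules: 31 m³ used, total 8569.
Dropping solar modules frees 5 m³; slotting in steel fittings (9 m³) lifts the total to 9342 at 35 m³.
No other feasible combination exceeds 9342.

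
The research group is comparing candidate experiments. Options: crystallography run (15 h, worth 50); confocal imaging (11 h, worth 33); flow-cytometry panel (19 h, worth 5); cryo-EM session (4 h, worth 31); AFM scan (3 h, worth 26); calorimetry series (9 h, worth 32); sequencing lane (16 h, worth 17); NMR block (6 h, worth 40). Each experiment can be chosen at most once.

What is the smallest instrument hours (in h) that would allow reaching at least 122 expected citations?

22

Need the lightest bundle worth ≥ 122.
cryo-EM session + AFM scan + calorimetry series + NMR block: 129 expected citations at 22 h.
Any bundle with less than 22 h falls short of 122.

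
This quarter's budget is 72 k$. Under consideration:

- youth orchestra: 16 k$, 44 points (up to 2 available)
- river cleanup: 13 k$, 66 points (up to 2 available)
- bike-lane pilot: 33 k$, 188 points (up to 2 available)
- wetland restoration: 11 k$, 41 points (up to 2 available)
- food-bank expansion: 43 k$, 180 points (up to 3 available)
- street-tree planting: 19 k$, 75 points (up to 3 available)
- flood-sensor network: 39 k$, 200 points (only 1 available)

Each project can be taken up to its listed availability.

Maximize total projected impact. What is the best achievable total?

388

Density check — bike-lane pilot 5.70, flood-sensor network 5.13, river cleanup 5.08, food-bank expansion 4.19 are the best per k$.
A density-first pass picks 2×bike-lane pilot — 376 at 66 k$.
Dropping bike-lane pilot frees 33 k$; slotting in flood-sensor network (39 k$) lifts the total to 388 at 72 k$.
Every other selection either busts 72 k$ or exceeds an availability limit or fails to beat 388.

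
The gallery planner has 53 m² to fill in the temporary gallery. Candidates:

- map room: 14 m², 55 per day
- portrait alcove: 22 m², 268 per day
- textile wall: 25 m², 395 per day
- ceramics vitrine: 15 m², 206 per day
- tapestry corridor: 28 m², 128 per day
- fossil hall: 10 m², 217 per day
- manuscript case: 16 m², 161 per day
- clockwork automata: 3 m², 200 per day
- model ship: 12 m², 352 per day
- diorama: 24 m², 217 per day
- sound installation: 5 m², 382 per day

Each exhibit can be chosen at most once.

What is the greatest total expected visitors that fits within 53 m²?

A density-first pass picks ceramics vitrine + fossil hall + clockwork automata + model ship + sound installation — 1357 at 45 m².
Dropping ceramics vitrine frees 15 m²; slotting in portrait alcove (22 m²) lifts the total to 1419 at 52 m².
Next best is ceramics vitrine + fossil hall + clockwork automata + model ship + sound installation at 1357 (45 m²) — short by 62.

1419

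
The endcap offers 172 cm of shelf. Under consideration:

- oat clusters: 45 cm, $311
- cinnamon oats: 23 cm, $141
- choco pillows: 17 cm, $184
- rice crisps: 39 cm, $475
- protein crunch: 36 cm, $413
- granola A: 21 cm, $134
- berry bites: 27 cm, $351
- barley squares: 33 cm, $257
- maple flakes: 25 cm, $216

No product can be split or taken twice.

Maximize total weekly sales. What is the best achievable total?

1780

Ranking by ratio (weekly sales/cm): berry bites 13.00, rice crisps 12.18, protein crunch 11.47, choco pillows 10.82.
The ratio heuristic lands on choco pillows + rice crisps + protein crunch + granola A + berry bites + maple flakes (1773) but leaves 7 cm idle.
Dropping granola A frees 21 cm; slotting in cinnamon oats (23 cm) lifts the total to 1780 at 167 cm.
No other feasible combination exceeds 1780.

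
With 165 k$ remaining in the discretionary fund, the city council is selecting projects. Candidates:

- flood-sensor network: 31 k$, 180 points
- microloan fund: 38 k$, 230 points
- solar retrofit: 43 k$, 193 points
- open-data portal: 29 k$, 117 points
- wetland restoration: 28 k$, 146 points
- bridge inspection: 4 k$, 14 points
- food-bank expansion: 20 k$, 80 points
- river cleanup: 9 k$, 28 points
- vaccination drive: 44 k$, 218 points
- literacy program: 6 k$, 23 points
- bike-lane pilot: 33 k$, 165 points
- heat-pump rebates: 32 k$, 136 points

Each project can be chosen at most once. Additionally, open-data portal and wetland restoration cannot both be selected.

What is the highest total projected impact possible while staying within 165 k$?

868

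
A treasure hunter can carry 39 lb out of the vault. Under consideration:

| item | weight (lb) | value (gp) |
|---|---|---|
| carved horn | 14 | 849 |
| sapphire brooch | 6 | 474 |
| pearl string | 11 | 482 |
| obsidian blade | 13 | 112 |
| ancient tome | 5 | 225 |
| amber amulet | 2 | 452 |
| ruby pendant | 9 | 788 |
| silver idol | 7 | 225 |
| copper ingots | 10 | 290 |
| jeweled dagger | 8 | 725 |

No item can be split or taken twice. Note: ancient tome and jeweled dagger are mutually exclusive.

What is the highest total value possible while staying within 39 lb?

3288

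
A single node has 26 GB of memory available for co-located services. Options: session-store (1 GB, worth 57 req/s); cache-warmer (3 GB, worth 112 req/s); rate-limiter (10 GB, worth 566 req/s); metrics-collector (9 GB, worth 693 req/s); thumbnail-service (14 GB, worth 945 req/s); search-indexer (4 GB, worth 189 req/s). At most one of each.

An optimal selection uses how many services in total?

3

Optimal total is 1750.
cache-warmer + metrics-collector + thumbnail-service hits 1750 at 26 GB.
Every optimal selection uses 3 services.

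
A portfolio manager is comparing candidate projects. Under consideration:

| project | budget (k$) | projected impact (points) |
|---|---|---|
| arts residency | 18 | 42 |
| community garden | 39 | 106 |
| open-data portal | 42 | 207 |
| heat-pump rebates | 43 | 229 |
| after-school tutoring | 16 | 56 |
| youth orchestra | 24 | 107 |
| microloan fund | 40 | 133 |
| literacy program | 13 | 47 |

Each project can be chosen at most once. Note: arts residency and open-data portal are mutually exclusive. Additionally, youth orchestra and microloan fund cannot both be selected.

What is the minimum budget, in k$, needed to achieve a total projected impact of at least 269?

Look for the lowest-budget combination reaching 269.
heat-pump rebates + literacy program reaches 276 using 56 k$.
Below 56 k$ the best achievable stays under 269.

56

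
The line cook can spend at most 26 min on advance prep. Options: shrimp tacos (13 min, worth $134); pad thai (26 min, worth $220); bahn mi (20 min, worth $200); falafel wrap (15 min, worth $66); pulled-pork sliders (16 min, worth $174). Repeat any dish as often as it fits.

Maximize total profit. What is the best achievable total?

Taking the top-ratio dishes first gives pulled-pork sliders for 174 (16 min).
The 16 min tied up in pulled-pork sliders is better spent on 2×shrimp tacos — total rises to 268 (26 min).
Nothing else within 26 min beats 268.

268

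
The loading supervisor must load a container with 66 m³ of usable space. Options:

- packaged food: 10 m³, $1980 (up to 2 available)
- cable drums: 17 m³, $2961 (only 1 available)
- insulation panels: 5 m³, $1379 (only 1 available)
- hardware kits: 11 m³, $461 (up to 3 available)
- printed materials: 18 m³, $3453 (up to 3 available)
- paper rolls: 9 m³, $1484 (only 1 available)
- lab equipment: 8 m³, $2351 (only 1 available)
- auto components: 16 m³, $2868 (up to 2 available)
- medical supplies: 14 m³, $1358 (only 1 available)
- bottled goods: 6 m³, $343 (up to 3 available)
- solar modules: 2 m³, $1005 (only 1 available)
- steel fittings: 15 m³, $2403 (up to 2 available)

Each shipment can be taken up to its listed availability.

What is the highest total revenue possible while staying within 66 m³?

Greedy by ratio would take 2×packaged food + insulation panels + printed materials + paper rolls + lab equipment + solar modules: 62 m³ used, total 13632.
Replace insulation panels and paper rolls with printed materials: the trade gains 590 net, giving 14222 at 66 m³.
No other feasible combination exceeds 14222.

14222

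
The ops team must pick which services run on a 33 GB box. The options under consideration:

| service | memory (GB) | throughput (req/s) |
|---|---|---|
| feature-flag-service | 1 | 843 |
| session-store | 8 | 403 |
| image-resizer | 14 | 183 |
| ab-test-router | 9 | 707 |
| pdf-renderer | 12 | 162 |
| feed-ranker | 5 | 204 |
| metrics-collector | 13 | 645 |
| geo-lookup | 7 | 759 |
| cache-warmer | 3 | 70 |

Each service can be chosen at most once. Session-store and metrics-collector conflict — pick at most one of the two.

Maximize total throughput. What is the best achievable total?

3024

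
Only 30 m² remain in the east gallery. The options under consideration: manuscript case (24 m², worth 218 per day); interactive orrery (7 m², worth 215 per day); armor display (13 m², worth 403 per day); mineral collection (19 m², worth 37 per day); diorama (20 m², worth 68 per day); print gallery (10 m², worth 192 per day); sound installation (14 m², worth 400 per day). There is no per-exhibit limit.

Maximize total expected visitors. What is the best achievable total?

Density check — armor display 31.00, interactive orrery 30.71, sound installation 28.57 are the best per m².
The ratio heuristic lands on 2×armor display (806) but leaves 4 m² idle.
The 26 m² tied up in 2×armor display is better spent on 4×interactive orrery — total rises to 860 (28 m²).
Every other selection either busts 30 m² or fails to beat 860.

860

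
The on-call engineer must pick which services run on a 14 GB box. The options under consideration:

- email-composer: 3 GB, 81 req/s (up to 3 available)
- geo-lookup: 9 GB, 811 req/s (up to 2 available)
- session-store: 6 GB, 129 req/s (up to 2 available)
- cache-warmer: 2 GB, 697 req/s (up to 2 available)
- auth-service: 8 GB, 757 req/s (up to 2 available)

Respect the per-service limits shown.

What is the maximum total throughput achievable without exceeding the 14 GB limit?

2205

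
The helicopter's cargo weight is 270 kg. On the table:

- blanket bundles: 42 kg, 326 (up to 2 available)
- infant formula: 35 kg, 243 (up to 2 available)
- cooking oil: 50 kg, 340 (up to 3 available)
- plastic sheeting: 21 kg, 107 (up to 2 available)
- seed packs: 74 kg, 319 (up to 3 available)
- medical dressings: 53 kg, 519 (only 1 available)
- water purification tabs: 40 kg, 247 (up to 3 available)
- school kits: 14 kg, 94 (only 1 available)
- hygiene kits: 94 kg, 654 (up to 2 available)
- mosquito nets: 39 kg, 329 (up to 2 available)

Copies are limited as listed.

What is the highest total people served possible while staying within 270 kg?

2170

Taking the top-ratio supplies first gives 2×blanket bundles + infant formula + medical dressings + school kits + 2×mosquito nets for 2166 (264 kg).
The 35 kg tied up in infant formula is better spent on water purification tabs — total rises to 2170 (269 kg).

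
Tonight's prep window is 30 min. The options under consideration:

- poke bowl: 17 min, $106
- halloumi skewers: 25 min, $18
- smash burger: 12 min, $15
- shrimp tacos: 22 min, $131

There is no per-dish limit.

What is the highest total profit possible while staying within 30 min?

131

By profit per min: poke bowl 6.24, shrimp tacos 5.95, smash burger 1.25, halloumi skewers 0.72 lead.
Taking the top-ratio dishes first gives poke bowl + smash burger for 121 (29 min).
Replace poke bowl and smash burger with shrimp tacos: the trade gains 10 net, giving 131 at 22 min.
Nothing else within 30 min beats 131.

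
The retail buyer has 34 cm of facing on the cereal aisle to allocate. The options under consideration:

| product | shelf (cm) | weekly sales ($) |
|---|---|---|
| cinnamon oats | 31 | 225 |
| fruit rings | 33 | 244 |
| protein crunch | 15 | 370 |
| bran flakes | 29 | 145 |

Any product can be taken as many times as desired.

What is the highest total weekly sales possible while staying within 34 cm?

740

The ratio ordering already packs tightly: 2×protein crunch, 30 cm, 740.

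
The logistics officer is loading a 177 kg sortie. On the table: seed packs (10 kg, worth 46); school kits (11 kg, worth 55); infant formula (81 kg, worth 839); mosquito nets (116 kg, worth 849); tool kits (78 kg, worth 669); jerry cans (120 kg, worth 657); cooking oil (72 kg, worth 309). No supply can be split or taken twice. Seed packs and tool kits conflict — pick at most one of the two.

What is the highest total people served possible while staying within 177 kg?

1563

By people served per kg: infant formula 10.36, tool kits 8.58, mosquito nets 7.32 lead.
School kits + infant formula + tool kits uses 170 of the 177 kg and totals 1563.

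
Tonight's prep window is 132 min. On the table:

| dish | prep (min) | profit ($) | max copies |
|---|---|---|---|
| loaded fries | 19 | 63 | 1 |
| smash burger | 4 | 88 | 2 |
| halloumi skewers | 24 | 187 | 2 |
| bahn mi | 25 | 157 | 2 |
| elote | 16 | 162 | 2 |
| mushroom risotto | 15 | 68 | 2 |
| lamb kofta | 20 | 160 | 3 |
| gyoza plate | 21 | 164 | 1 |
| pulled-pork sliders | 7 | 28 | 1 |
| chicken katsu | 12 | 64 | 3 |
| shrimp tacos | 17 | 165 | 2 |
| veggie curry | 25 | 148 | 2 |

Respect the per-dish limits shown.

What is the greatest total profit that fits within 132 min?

Filling by ratio: 2×smash burger + 2×elote + 2×lamb kofta + chicken katsu + 2×shrimp tacos for 1214, with 6 min left unused.
Dropping 2×lamb kofta frees 40 min; slotting in halloumi skewers + gyoza plate (45 min) lifts the total to 1245 at 131 min.
Every other selection either busts 132 min or exceeds an availability limit or fails to beat 1245.

1245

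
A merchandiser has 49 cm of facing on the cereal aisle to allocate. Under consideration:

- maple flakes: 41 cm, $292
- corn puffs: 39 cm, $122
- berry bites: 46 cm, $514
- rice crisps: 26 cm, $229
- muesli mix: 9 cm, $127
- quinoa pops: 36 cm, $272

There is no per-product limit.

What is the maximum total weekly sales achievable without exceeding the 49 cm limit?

635

By weekly sales per cm: muesli mix 14.11, berry bites 11.17, rice crisps 8.81 lead.
Best packing: 5×muesli mix — 45 cm, 635 total.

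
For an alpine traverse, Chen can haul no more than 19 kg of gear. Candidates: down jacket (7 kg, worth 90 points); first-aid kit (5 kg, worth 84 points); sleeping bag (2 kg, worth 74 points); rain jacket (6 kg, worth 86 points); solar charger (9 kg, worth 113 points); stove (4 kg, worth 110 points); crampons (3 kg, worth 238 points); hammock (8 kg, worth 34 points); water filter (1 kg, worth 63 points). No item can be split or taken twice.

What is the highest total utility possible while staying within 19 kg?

Filling by ratio: first-aid kit + sleeping bag + stove + crampons + water filter for 569, with 4 kg left unused.
The 5 kg tied up in first-aid kit is better spent on solar charger — total rises to 598 (19 kg).
Next best is first-aid kit + rain jacket + stove + crampons + water filter at 581 (19 kg) — short by 17.

598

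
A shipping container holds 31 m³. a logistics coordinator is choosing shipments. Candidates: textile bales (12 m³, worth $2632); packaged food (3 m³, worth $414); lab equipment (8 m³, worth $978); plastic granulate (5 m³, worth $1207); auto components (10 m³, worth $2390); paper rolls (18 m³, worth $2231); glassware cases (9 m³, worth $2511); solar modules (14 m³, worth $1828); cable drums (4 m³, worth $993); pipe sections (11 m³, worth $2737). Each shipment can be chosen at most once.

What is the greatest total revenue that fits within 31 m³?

Ranking by ratio (revenue/m³): glassware cases 279.00, pipe sections 248.82, cable drums 248.25.
Taking the top-ratio shipments first gives plastic granulate + glassware cases + cable drums + pipe sections for 7448 (29 m³).
Replace plastic granulate and cable drums with auto components: the trade gains 190 net, giving 7638 at 30 m³.

7638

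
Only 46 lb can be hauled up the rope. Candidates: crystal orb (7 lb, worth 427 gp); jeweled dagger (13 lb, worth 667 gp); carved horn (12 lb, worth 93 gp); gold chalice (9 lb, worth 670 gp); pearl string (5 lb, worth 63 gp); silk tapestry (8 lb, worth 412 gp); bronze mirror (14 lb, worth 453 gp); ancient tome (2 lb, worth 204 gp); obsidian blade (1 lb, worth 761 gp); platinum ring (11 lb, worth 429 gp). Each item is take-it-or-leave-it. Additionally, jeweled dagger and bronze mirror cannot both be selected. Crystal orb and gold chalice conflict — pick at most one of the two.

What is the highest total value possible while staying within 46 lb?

Density check — obsidian blade 761.00, ancient tome 102.00, gold chalice 74.44, crystal orb 61.00 are the best per lb.
Jeweled dagger + gold chalice + silk tapestry + ancient tome + obsidian blade + platinum ring uses 44 of the 46 lb and totals 3143.

3143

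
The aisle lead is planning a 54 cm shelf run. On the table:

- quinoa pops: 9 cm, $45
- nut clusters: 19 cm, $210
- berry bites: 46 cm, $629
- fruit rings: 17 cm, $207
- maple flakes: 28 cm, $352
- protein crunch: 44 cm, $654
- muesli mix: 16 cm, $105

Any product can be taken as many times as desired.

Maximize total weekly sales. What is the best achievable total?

Ranking by ratio (weekly sales/cm): protein crunch 14.86, berry bites 13.67, maple flakes 12.57.
The ratio ordering already packs tightly: quinoa pops + protein crunch, 53 cm, 699.

699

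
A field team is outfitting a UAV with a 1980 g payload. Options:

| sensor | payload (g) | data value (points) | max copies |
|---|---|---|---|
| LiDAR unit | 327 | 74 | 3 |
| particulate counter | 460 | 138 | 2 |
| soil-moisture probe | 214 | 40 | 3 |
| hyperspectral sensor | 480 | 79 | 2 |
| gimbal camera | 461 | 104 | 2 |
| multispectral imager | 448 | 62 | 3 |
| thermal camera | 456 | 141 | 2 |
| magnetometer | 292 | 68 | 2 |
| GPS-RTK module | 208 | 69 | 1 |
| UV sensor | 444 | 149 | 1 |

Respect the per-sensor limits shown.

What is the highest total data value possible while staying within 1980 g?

574

A density-first pass picks 2×thermal camera + magnetometer + GPS-RTK module + UV sensor — 568 at 1856 g.
The 292 g tied up in magnetometer is better spent on LiDAR unit — total rises to 574 (1891 g).
That's the maximum — no swap from here does better than 574.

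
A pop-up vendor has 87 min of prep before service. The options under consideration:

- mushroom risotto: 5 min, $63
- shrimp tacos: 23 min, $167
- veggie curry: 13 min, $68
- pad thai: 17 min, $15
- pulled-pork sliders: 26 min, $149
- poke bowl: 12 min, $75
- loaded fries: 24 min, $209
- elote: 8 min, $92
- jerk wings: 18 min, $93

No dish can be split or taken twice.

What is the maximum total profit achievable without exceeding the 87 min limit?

680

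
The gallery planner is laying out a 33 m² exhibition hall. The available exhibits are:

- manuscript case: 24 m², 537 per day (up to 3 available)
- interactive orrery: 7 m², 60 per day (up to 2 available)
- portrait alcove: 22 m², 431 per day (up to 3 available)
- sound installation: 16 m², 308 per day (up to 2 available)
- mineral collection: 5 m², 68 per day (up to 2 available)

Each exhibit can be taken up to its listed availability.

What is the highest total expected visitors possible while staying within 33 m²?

616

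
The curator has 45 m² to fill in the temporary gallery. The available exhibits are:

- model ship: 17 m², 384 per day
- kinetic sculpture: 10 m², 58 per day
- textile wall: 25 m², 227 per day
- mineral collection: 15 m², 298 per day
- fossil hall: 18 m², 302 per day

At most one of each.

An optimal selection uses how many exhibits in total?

3

Best achievable expected visitors is 744.
model ship + kinetic sculpture + fossil hall hits 744 at 45 m².
Any selection reaching 744 contains exactly 3 exhibits.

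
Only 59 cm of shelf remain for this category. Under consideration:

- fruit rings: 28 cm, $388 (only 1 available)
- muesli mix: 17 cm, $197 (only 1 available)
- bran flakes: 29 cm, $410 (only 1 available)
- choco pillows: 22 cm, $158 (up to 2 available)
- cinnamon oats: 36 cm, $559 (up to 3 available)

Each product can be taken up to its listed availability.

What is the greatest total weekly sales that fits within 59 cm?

798

Greedy by ratio would take muesli mix + cinnamon oats: 53 cm used, total 756.
Replace muesli mix and cinnamon oats with fruit rings + bran flakes: the trade gains 42 net, giving 798 at 57 cm.
The spare 2 cm is too small for any remaining product, and no exchange beats 798.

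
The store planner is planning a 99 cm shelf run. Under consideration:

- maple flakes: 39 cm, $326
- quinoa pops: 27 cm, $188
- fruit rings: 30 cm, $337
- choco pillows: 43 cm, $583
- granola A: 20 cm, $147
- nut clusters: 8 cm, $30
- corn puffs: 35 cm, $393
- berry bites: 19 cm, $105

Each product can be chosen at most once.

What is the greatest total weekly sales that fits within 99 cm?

1123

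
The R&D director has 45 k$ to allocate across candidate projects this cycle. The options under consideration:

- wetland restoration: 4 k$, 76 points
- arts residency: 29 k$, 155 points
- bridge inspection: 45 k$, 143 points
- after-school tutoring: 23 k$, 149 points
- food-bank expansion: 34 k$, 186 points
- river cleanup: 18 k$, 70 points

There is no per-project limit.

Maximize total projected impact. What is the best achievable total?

836

Ranking by ratio (projected impact/k$): wetland restoration 19.00, after-school tutoring 6.48, food-bank expansion 5.47, arts residency 5.34.
The ratio ordering already packs tightly: 11×wetland restoration, 44 k$, 836.
The spare 1 k$ is too small for any remaining project, and no exchange beats 836.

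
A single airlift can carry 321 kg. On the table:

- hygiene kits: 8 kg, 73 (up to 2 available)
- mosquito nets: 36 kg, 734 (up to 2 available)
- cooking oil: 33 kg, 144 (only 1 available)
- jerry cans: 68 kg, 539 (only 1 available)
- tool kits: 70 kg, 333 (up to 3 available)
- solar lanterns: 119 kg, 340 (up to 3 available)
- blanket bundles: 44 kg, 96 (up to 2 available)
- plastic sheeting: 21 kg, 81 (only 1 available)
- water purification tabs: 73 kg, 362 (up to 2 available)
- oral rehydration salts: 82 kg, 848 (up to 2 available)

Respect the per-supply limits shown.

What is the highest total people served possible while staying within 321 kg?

3849

2×hygiene kits + 2×mosquito nets + jerry cans + 2×oral rehydration salts uses 320 of the 321 kg and totals 3849.
No other feasible combination exceeds 3849.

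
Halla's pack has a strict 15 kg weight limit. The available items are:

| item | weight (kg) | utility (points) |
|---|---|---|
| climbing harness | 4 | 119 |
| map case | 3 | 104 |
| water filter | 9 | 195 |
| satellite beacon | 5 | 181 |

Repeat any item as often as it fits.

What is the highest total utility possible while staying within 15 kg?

Ranking by ratio (utility/kg): satellite beacon 36.20, map case 34.67, climbing harness 29.75, water filter 21.67.
Best packing: 3×satellite beacon — 15 kg, 543 total.
That's the maximum — no swap from here does better than 543.

543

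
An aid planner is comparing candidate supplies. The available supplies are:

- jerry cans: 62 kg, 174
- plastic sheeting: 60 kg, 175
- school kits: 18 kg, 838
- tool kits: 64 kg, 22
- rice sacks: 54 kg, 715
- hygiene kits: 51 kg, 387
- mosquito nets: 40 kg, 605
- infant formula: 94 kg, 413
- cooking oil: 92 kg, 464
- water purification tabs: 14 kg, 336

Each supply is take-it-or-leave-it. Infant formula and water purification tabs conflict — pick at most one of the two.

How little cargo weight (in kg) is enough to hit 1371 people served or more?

Minimise kg subject to total people served ≥ 1371.
school kits + mosquito nets reaches 1443 using 58 kg.
No combination under 58 kg hits 1371.

58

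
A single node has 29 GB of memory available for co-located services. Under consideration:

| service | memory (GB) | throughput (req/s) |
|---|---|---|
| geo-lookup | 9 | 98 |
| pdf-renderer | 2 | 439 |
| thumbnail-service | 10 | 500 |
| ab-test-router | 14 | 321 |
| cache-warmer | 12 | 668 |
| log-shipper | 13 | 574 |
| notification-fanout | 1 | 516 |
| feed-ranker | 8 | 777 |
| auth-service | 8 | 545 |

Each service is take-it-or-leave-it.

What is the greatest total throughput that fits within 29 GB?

The ratio ordering already packs tightly: pdf-renderer + thumbnail-service + notification-fanout + feed-ranker + auth-service, 29 GB, 2777.
Runner-up cache-warmer + notification-fanout + feed-ranker + auth-service tops out at 2506.

2777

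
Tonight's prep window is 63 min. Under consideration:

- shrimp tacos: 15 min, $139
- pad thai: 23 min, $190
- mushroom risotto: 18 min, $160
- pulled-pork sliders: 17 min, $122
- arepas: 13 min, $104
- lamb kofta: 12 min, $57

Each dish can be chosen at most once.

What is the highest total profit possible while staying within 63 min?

525

The ratio heuristic lands on shrimp tacos + pad thai + mushroom risotto (489) but leaves 7 min idle.
Replace pad thai with pulled-pork sliders + arepas: the trade gains 36 net, giving 525 at 63 min.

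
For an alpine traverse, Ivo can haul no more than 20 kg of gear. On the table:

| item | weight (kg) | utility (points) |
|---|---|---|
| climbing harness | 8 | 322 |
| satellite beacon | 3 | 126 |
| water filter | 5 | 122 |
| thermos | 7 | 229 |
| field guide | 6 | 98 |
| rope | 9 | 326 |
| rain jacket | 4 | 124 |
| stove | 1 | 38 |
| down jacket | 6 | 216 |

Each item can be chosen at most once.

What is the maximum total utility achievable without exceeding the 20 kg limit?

Density check — satellite beacon 42.00, climbing harness 40.25, stove 38.00 are the best per kg.
Taking the top-ratio items first gives climbing harness + satellite beacon + stove + down jacket for 702 (18 kg).
Dropping stove and down jacket frees 7 kg; slotting in rope (9 kg) lifts the total to 774 at 20 kg.
Nothing else within 20 kg beats 774.

774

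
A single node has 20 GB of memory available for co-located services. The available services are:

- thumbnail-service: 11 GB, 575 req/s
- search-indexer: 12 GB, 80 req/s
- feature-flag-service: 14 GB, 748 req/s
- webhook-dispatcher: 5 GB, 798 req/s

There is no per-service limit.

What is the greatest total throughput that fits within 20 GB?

3192

The ratio ordering already packs tightly: 4×webhook-dispatcher, 20 GB, 3192.
Nothing else within 20 GB beats 3192.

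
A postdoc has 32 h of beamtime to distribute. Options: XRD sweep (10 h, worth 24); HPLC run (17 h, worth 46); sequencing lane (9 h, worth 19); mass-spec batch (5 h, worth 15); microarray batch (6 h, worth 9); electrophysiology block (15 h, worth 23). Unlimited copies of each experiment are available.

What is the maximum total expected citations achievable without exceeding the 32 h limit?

91

Filling by ratio: 6×mass-spec batch for 90, with 2 h left unused.
The 15 h tied up in 3×mass-spec batch is better spent on HPLC run — total rises to 91 (32 h).
Every other selection either busts 32 h or fails to beat 91.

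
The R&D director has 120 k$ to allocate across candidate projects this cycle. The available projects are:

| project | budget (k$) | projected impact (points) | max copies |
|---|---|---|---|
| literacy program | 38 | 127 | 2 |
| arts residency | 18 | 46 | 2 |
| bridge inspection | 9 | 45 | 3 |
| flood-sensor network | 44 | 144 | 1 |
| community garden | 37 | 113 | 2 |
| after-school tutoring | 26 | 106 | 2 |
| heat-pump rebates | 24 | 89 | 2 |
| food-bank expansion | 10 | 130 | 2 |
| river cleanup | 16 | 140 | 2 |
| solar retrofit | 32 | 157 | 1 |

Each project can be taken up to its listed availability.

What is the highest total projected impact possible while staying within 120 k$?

The ratio heuristic lands on 3×bridge inspection + 2×food-bank expansion + 2×river cleanup + solar retrofit (832) but leaves 9 k$ idle.
The 18 k$ tied up in 2×bridge inspection is better spent on after-school tutoring — total rises to 848 (119 k$).
Every other selection either busts 120 k$ or exceeds an availability limit or fails to beat 848.

848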